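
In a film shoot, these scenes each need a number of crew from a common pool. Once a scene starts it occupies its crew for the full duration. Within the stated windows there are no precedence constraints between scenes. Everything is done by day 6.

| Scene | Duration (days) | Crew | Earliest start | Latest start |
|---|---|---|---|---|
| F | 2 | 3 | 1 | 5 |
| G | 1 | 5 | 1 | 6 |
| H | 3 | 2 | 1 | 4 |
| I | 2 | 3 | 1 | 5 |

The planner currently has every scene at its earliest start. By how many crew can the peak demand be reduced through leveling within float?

Early-start peak: d1:13  d2:8  d3:2  d4:0  d5:0  d6:0 ⇒ 13.
Leveled (F@1, G@3, H@4, I@4): d1:3  d2:3  d3:5  d4:5  d5:5  d6:2 ⇒ 5.
Reduction 13 − 5 = 8.

8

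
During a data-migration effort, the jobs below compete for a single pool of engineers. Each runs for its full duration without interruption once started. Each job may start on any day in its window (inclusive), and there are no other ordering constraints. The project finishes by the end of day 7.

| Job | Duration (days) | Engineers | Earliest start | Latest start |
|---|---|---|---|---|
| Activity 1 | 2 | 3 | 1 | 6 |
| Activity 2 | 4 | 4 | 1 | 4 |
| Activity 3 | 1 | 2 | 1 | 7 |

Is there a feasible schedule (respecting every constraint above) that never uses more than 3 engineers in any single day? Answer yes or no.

no

Total engineer-days = 24; over 7 days the average is 24/7 > 3, so some day must exceed 3.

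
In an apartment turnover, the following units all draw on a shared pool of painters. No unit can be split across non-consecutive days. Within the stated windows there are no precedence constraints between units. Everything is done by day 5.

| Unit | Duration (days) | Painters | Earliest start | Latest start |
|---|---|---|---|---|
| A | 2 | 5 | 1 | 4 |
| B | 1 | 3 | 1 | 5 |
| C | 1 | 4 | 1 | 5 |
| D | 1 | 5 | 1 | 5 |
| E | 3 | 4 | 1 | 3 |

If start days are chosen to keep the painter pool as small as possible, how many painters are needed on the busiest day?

9

Early-start (A@1, B@1, C@1, D@1, E@1) gives peak 21: d1:21  d2:9  d3:4  d4:0  d5:0.
Shift C→2, D→3, E→3.
Schedule A@1, B@1, C@2, D@3, E@3: d1:8  d2:9  d3:9  d4:4  d5:4 — peak 9.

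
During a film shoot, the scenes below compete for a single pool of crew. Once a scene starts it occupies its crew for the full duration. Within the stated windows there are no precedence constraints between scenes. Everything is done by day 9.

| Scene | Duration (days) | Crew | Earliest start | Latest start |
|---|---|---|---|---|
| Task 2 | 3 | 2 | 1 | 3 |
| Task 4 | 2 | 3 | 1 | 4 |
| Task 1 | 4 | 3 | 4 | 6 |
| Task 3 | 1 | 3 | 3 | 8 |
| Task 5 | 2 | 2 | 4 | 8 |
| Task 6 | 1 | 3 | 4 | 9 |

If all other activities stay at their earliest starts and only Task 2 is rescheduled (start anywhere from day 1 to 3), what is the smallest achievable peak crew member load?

8

Task 2@1: d1:5  d2:5  d3:5  d4:8  d5:5  d6:3  d7:3  d8:0  d9:0 → peak 8
Task 2@2: d1:3  d2:5  d3:5  d4:10  d5:5  d6:3  d7:3  d8:0  d9:0 → peak 10
Task 2@3: d1:3  d2:3  d3:5  d4:10  d5:7  d6:3  d7:3  d8:0  d9:0 → peak 10
Best is Task 2@1, peak 8.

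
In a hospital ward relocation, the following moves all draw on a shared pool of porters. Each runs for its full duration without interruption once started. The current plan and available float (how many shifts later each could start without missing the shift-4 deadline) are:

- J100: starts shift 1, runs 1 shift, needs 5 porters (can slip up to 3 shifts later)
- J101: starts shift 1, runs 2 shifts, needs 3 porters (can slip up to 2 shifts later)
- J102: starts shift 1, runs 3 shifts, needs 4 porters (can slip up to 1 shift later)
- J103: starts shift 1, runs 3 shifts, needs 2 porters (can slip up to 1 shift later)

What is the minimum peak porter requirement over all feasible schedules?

Early-start (J100@1, J101@1, J102@1, J103@1) gives peak 14: s1:14  s2:9  s3:6  s4:0.
Shift J102→2, J103→2.
Schedule J100@1, J101@1, J102@2, J103@2: s1:8  s2:9  s3:6  s4:6 — peak 9.

9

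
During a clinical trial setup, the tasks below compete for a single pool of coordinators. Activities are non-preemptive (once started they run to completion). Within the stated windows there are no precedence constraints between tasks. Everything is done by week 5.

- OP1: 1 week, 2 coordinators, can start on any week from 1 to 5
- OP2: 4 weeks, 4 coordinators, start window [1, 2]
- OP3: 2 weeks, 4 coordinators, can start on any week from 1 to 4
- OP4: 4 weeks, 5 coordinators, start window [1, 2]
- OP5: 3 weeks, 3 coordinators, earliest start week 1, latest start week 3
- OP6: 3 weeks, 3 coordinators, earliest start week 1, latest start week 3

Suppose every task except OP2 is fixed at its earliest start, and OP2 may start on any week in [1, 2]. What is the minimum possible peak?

19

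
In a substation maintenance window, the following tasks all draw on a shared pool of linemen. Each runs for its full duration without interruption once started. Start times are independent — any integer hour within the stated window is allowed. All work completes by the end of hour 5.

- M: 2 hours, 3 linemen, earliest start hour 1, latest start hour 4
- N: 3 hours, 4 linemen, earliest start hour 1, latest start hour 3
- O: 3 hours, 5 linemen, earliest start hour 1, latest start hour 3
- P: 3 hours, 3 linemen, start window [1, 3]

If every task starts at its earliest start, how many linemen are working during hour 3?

At early start, hour 3 has: N, O, P.
Demand: 4 + 5 + 3 = 12.

12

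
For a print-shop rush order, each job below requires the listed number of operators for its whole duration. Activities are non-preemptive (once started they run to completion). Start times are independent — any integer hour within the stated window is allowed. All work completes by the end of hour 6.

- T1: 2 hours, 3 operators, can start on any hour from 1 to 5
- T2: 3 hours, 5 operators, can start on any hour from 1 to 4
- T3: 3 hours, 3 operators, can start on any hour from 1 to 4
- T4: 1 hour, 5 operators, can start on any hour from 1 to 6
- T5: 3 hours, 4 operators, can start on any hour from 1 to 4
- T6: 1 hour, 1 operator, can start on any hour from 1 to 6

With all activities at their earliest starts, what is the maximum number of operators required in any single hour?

21

Early-start schedule: T1@1, T2@1, T3@1, T4@1, T5@1, T6@1.
Load per hour: hour 1: 21, hour 2: 15, hour 3: 12, hour 4: 0, hour 5: 0, hour 6: 0.
Peak is 21.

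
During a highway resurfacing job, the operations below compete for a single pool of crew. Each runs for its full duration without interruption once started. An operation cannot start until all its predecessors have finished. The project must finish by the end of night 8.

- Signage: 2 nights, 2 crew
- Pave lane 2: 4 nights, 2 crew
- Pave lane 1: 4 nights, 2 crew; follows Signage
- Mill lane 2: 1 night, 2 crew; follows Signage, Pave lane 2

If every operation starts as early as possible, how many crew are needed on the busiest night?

Early-start schedule: Signage@1, Pave lane 2@1, Pave lane 1@3, Mill lane 2@5.
Load per night: night 1: 4, night 2: 4, night 3: 4, night 4: 4, night 5: 4, night 6: 2, night 7: 0, night 8: 0.
Peak is 4.

4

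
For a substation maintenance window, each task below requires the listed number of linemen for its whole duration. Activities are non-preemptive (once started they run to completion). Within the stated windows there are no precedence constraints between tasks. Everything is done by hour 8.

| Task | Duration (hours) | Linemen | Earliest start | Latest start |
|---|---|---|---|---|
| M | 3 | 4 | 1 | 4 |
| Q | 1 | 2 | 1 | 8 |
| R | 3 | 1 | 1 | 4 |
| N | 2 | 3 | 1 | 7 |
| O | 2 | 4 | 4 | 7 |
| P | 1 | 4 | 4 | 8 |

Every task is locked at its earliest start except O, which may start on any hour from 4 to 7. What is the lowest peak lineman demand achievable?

O@4: h1:10  h2:8  h3:5  h4:8  h5:4  h6:0  h7:0  h8:0 → peak 10
O@5: h1:10  h2:8  h3:5  h4:4  h5:4  h6:4  h7:0  h8:0 → peak 10
O@6: h1:10  h2:8  h3:5  h4:4  h5:0  h6:4  h7:4  h8:0 → peak 10
O@7: h1:10  h2:8  h3:5  h4:4  h5:0  h6:0  h7:4  h8:4 → peak 10
Best is O@4, peak 10.

10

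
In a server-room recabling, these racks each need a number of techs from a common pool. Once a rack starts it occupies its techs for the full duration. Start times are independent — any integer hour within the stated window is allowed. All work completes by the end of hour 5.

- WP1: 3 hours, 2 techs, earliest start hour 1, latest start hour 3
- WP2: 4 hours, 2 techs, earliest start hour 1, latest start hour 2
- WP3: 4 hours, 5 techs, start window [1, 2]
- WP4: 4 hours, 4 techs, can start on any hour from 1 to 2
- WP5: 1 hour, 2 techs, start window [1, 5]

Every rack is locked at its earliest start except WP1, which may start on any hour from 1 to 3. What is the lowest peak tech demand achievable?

13

WP1@1: h1:15  h2:13  h3:13  h4:11  h5:0 → peak 15
WP1@2: h1:13  h2:13  h3:13  h4:13  h5:0 → peak 13
WP1@3: h1:13  h2:11  h3:13  h4:13  h5:2 → peak 13
Best is WP1@2, peak 13.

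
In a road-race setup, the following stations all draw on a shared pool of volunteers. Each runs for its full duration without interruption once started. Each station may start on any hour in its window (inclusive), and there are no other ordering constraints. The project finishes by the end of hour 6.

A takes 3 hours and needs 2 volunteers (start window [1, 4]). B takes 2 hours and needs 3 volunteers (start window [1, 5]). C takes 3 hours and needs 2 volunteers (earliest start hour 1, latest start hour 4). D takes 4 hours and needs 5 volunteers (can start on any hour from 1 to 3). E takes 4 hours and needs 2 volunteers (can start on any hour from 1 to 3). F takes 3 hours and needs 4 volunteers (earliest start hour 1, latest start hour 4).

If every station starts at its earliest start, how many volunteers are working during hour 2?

At early start, hour 2 has: A, B, C, D, E, F.
Demand: 2 + 3 + 2 + 5 + 2 + 4 = 18.

18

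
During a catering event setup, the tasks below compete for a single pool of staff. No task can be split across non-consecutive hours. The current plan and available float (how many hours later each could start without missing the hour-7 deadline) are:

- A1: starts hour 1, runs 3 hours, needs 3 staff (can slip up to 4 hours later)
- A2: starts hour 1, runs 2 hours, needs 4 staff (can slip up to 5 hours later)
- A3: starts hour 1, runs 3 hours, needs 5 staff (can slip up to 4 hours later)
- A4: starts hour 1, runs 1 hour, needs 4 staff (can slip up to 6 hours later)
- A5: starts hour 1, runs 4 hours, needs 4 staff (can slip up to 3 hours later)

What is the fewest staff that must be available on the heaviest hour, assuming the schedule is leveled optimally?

Early-start (A1@1, A2@1, A3@1, A4@1, A5@1) gives peak 20: h1:20  h2:16  h3:12  h4:4  h5:0  h6:0  h7:0.
Shift A2→4, A4→6, A5→4.
Schedule A1@1, A2@4, A3@1, A4@6, A5@4: h1:8  h2:8  h3:8  h4:8  h5:8  h6:8  h7:4 — peak 8.
Total staffer-hours = 52 over 7 hours ⇒ peak ≥ ⌈52/7⌉ = 8, so 8 is optimal.

8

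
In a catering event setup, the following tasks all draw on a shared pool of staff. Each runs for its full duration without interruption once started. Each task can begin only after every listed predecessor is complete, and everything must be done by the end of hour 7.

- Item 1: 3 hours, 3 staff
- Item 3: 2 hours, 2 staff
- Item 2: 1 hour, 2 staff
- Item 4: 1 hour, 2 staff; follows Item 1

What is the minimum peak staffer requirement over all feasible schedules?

Early-start (Item 1@1, Item 3@1, Item 2@1, Item 4@4) gives peak 7: h1:7  h2:5  h3:3  h4:2  h5:0  h6:0  h7:0.
Shift Item 3→4, Item 2→6, Item 4→7.
Schedule Item 1@1, Item 3@4, Item 2@6, Item 4@7: h1:3  h2:3  h3:3  h4:2  h5:2  h6:2  h7:2 — peak 3.
Total staffer-hours = 17 over 7 hours ⇒ peak ≥ ⌈17/7⌉ = 3, so 3 is optimal.

3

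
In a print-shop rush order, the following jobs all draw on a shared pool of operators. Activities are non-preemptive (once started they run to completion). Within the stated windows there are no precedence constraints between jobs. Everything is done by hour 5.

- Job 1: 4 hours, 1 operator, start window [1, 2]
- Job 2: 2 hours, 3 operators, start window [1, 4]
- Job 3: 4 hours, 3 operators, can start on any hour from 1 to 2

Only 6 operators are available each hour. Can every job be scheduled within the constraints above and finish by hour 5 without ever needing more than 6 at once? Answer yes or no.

The minimum achievable peak is 7; 6 < 7, so no feasible schedule stays within the cap.

no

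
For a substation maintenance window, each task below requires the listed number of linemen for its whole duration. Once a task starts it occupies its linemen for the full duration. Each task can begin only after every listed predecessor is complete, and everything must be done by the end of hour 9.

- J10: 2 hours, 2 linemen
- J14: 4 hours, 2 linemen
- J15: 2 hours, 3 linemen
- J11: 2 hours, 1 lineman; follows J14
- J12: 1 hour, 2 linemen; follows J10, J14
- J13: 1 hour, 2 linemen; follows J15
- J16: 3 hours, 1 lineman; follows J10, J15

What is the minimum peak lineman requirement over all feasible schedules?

Early-start (J10@1, J14@1, J15@1, J11@5, J12@5, J13@3, J16@3) gives peak 7: h1:7  h2:7  h3:5  h4:3  h5:4  h6:1  h7:0  h8:0  h9:0.
Shift J15→5, J12→7, J13→8, J16→7.
Schedule J10@1, J14@1, J15@5, J11@5, J12@7, J13@8, J16@7: h1:4  h2:4  h3:2  h4:2  h5:4  h6:4  h7:3  h8:3  h9:1 — peak 4.

4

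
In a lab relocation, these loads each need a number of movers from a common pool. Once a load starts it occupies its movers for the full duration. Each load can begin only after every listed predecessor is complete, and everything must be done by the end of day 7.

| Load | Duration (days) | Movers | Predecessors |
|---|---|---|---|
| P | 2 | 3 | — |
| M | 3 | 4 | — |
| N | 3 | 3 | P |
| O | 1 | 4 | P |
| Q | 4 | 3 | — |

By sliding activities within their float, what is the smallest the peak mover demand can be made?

Early-start (P@1, M@1, N@3, O@3, Q@1) gives peak 14: d1:10  d2:10  d3:14  d4:6  d5:3  d6:0  d7:0.
Shift O→6, Q→4.
Schedule P@1, M@1, N@3, O@6, Q@4: d1:7  d2:7  d3:7  d4:6  d5:6  d6:7  d7:3 — peak 7.
Total mover-days = 43 over 7 days ⇒ peak ≥ ⌈43/7⌉ = 7, so 7 is optimal.

7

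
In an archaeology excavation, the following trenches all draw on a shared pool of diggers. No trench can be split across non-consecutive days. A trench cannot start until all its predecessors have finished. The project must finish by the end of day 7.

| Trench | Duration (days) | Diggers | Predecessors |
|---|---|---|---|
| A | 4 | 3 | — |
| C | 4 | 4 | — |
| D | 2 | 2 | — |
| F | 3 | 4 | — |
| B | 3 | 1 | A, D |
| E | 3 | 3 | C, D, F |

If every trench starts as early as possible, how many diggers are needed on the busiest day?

13

Early-start schedule: A@1, C@1, D@1, F@1, B@5, E@5.
Load per day: day 1: 13, day 2: 13, day 3: 11, day 4: 7, day 5: 4, day 6: 4, day 7: 4.
Peak is 13.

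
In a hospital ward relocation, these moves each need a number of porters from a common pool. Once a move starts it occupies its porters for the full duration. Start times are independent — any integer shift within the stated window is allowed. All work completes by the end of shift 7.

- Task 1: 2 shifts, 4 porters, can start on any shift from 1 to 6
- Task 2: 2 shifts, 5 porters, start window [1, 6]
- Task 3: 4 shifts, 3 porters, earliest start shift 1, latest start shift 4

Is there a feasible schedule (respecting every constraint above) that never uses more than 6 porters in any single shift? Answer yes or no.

The minimum achievable peak is 7; 6 < 7, so no feasible schedule stays within the cap.

no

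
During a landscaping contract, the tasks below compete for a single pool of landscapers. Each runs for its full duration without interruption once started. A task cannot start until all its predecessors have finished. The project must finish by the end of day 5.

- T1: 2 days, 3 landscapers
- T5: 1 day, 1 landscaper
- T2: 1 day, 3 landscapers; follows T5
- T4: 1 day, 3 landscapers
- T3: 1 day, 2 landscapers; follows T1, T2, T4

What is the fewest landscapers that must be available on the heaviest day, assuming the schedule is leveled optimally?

Early-start (T1@1, T5@1, T2@2, T4@1, T3@3) gives peak 7: d1:7  d2:6  d3:2  d4:0  d5:0.
Shift T2→3, T4→4, T3→5.
Schedule T1@1, T5@1, T2@3, T4@4, T3@5: d1:4  d2:3  d3:3  d4:3  d5:2 — peak 4.

4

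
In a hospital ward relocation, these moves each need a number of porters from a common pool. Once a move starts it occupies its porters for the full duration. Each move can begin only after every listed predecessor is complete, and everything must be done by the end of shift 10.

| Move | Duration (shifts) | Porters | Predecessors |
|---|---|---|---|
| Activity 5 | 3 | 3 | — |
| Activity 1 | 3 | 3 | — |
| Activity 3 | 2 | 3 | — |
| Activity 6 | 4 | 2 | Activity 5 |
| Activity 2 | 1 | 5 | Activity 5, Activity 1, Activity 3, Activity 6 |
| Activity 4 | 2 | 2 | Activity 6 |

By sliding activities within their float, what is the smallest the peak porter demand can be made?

Early-start (Activity 5@1, Activity 1@1, Activity 3@1, Activity 6@4, Activity 2@8, Activity 4@8) gives peak 9: s1:9  s2:9  s3:6  s4:2  s5:2  s6:2  s7:2  s8:7  s9:2  s10:0.
Shift Activity 1→4, Activity 3→7, Activity 2→10.
Schedule Activity 5@1, Activity 1@4, Activity 3@7, Activity 6@4, Activity 2@10, Activity 4@8: s1:3  s2:3  s3:3  s4:5  s5:5  s6:5  s7:5  s8:5  s9:2  s10:5 — peak 5.
Total porter-shifts = 41 over 10 shifts ⇒ peak ≥ ⌈41/10⌉ = 5, so 5 is optimal.

5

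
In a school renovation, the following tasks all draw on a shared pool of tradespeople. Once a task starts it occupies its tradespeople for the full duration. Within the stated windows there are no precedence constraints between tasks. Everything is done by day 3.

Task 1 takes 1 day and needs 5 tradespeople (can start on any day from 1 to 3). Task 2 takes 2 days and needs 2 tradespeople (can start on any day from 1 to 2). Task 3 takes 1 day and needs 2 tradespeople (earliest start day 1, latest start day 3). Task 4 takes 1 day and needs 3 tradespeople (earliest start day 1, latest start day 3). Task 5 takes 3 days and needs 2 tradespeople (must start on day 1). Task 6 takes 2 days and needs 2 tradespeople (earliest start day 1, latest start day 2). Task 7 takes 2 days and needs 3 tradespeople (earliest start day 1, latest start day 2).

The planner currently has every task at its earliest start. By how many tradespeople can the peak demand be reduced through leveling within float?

8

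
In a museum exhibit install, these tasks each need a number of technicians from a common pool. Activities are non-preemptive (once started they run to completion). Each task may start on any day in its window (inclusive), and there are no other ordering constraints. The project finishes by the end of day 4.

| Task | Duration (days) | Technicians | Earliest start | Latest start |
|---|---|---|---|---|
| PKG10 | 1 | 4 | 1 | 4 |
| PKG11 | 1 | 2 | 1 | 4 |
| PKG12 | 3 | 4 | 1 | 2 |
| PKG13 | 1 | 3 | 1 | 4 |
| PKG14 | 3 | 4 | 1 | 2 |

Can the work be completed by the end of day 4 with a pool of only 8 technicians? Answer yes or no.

Total technician-days = 33; over 4 days the average is 33/4 > 8, so some day must exceed 8.

no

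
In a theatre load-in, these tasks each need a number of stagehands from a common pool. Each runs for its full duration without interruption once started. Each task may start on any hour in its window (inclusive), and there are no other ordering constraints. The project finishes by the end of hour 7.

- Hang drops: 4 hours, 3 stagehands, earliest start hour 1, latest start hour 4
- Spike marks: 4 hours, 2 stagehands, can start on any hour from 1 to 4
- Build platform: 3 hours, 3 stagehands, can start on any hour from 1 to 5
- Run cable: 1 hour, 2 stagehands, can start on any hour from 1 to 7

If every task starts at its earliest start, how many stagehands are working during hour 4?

5

At early start, hour 4 has: Hang drops, Spike marks.
Demand: 3 + 2 = 5.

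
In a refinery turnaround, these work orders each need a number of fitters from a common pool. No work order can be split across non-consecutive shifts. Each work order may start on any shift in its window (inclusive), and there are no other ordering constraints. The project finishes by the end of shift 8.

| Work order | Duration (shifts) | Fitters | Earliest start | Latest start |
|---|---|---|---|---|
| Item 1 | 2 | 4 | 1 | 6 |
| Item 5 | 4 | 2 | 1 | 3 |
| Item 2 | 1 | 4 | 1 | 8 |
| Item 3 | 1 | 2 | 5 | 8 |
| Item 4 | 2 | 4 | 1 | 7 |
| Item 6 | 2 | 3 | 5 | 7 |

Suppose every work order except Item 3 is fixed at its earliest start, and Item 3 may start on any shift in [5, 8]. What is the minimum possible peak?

14

Item 3@5: s1:14  s2:10  s3:2  s4:2  s5:5  s6:3  s7:0  s8:0 → peak 14
Item 3@6: s1:14  s2:10  s3:2  s4:2  s5:3  s6:5  s7:0  s8:0 → peak 14
Item 3@7: s1:14  s2:10  s3:2  s4:2  s5:3  s6:3  s7:2  s8:0 → peak 14
Item 3@8: s1:14  s2:10  s3:2  s4:2  s5:3  s6:3  s7:0  s8:2 → peak 14
Best is Item 3@5, peak 14.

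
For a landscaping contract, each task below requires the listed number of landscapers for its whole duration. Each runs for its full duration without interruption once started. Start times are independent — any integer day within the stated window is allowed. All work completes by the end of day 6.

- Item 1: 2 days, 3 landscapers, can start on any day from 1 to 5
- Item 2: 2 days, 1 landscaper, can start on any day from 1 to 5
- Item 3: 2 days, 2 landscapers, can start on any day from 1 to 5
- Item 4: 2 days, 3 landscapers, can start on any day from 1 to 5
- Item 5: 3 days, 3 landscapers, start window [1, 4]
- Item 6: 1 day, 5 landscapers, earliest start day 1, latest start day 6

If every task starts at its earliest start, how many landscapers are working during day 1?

17

At early start, day 1 has: Item 1, Item 2, Item 3, Item 4, Item 5, Item 6.
Demand: 3 + 1 + 2 + 3 + 3 + 5 = 17.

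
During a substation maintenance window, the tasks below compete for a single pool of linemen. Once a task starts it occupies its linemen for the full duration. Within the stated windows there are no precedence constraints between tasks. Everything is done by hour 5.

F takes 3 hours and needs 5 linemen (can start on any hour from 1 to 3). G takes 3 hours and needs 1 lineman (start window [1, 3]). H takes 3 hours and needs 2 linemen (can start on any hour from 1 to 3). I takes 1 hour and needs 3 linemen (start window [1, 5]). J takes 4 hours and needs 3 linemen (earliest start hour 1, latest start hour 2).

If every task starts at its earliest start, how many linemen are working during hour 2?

11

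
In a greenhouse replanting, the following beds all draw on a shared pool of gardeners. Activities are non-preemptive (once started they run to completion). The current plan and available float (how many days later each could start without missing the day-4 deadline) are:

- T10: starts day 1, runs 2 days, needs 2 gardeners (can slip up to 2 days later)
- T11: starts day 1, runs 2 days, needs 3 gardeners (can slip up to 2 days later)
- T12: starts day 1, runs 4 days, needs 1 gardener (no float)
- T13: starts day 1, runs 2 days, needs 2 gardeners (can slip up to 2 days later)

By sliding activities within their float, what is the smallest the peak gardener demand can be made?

Early-start (T10@1, T11@1, T12@1, T13@1) gives peak 8: d1:8  d2:8  d3:1  d4:1.
Shift T11→3.
Schedule T10@1, T11@3, T12@1, T13@1: d1:5  d2:5  d3:4  d4:4 — peak 5.
Total gardener-days = 18 over 4 days ⇒ peak ≥ ⌈18/4⌉ = 5, so 5 is optimal.

5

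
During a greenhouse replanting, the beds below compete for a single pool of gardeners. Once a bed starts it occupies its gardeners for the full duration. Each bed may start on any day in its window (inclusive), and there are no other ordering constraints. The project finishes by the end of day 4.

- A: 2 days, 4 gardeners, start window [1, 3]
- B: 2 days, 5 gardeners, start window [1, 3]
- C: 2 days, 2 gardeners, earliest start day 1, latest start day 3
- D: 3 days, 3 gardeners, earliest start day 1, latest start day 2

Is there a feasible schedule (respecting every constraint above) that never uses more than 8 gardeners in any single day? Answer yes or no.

no

The minimum achievable peak is 9; 8 < 9, so no feasible schedule stays within the cap.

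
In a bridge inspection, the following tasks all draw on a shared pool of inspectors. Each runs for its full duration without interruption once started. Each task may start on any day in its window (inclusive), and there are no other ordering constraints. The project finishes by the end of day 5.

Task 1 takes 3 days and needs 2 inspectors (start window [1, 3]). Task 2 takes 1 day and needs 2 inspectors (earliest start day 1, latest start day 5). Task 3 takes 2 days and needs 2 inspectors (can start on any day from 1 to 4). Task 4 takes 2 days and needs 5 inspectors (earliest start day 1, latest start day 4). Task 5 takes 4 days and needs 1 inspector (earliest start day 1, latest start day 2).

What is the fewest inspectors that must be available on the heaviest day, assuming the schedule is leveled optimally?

6

Early-start (Task 1@1, Task 2@1, Task 3@1, Task 4@1, Task 5@1) gives peak 12: d1:12  d2:10  d3:3  d4:1  d5:0.
Shift Task 4→4, Task 5→2.
Schedule Task 1@1, Task 2@1, Task 3@1, Task 4@4, Task 5@2: d1:6  d2:5  d3:3  d4:6  d5:6 — peak 6.
Total inspector-days = 26 over 5 days ⇒ peak ≥ ⌈26/5⌉ = 6, so 6 is optimal.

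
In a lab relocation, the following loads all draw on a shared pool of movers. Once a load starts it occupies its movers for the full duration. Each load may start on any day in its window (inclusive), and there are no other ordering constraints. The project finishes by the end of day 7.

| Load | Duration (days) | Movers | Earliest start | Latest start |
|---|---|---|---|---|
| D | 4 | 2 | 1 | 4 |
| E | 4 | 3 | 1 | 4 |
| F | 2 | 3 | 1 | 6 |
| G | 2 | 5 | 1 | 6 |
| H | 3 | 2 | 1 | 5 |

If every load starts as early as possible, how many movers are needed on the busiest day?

Early-start schedule: D@1, E@1, F@1, G@1, H@1.
Load per day: day 1: 15, day 2: 15, day 3: 7, day 4: 5, day 5: 0, day 6: 0, day 7: 0.
Peak is 15.

15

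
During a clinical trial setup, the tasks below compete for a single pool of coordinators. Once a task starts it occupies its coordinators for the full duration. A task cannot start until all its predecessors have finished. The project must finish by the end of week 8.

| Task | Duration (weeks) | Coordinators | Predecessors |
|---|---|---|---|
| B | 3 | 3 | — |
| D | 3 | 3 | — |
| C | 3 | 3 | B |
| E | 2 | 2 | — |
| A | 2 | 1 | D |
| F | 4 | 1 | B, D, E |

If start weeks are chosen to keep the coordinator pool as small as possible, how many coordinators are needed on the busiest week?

Schedule B@1, D@1, C@4, E@1, A@4, F@4: w1:8  w2:8  w3:6  w4:5  w5:5  w6:4  w7:1  w8:0 — peak 8.

8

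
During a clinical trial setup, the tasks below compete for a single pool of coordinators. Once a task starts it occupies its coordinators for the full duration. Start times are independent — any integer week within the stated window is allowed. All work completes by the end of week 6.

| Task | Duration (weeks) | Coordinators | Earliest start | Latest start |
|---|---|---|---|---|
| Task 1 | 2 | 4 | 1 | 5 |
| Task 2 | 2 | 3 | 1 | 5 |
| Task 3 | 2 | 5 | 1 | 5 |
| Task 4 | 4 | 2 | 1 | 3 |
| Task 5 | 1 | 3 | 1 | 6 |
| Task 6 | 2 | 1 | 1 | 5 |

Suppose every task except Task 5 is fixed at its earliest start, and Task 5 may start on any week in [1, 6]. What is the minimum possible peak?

15

Task 5@1: w1:18  w2:15  w3:2  w4:2  w5:0  w6:0 → peak 18
Task 5@2: w1:15  w2:18  w3:2  w4:2  w5:0  w6:0 → peak 18
Task 5@3: w1:15  w2:15  w3:5  w4:2  w5:0  w6:0 → peak 15
Task 5@4: w1:15  w2:15  w3:2  w4:5  w5:0  w6:0 → peak 15
Task 5@5: w1:15  w2:15  w3:2  w4:2  w5:3  w6:0 → peak 15
Task 5@6: w1:15  w2:15  w3:2  w4:2  w5:0  w6:3 → peak 15
Best is Task 5@3, peak 15.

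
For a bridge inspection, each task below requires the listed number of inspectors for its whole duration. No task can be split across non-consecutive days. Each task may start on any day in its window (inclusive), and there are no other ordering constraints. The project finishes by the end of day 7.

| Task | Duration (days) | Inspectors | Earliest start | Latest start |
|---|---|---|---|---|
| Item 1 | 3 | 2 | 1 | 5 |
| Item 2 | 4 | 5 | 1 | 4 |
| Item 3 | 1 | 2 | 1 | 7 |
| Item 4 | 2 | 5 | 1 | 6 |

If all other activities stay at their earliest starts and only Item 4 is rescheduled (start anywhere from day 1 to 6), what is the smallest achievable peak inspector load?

9

Item 4@1: d1:14  d2:12  d3:7  d4:5  d5:0  d6:0  d7:0 → peak 14
Item 4@2: d1:9  d2:12  d3:12  d4:5  d5:0  d6:0  d7:0 → peak 12
Item 4@3: d1:9  d2:7  d3:12  d4:10  d5:0  d6:0  d7:0 → peak 12
Item 4@4: d1:9  d2:7  d3:7  d4:10  d5:5  d6:0  d7:0 → peak 10
Item 4@5: d1:9  d2:7  d3:7  d4:5  d5:5  d6:5  d7:0 → peak 9
Item 4@6: d1:9  d2:7  d3:7  d4:5  d5:0  d6:5  d7:5 → peak 9
Best is Item 4@5, peak 9.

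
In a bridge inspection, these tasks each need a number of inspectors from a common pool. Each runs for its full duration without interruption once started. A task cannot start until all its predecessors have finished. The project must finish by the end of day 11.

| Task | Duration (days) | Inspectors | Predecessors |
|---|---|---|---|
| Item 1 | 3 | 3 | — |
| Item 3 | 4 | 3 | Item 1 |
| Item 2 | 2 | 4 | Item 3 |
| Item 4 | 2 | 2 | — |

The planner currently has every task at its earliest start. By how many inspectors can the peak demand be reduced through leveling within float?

1

Early-start peak: d1:5  d2:5  d3:3  d4:3  d5:3  d6:3  d7:3  d8:4  d9:4  d10:0  d11:0 ⇒ 5.
Leveled (Item 1@1, Item 3@4, Item 2@8, Item 4@10): d1:3  d2:3  d3:3  d4:3  d5:3  d6:3  d7:3  d8:4  d9:4  d10:2  d11:2 ⇒ 4.
Reduction 5 − 4 = 1.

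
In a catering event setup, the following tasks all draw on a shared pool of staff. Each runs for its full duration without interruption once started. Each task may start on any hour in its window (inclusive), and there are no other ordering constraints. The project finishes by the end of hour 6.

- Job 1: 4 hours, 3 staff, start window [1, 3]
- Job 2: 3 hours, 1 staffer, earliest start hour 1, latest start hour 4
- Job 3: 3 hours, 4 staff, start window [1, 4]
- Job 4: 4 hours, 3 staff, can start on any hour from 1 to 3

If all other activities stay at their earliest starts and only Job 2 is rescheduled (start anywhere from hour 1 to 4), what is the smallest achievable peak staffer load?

Job 2@1: h1:11  h2:11  h3:11  h4:6  h5:0  h6:0 → peak 11
Job 2@2: h1:10  h2:11  h3:11  h4:7  h5:0  h6:0 → peak 11
Job 2@3: h1:10  h2:10  h3:11  h4:7  h5:1  h6:0 → peak 11
Job 2@4: h1:10  h2:10  h3:10  h4:7  h5:1  h6:1 → peak 10
Best is Job 2@4, peak 10.

10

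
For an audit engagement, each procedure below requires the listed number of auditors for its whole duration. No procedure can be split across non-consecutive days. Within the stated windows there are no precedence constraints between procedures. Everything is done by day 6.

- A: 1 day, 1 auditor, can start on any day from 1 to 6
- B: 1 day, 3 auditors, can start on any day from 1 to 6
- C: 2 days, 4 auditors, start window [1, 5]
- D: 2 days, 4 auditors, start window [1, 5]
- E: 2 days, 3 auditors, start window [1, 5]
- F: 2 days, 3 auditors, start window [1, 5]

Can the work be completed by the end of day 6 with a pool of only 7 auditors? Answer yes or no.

yes

Schedule A@1, B@1, C@2, D@4, E@1, F@3: d1:7  d2:7  d3:7  d4:7  d5:4  d6:0 — peak 7 ≤ 7.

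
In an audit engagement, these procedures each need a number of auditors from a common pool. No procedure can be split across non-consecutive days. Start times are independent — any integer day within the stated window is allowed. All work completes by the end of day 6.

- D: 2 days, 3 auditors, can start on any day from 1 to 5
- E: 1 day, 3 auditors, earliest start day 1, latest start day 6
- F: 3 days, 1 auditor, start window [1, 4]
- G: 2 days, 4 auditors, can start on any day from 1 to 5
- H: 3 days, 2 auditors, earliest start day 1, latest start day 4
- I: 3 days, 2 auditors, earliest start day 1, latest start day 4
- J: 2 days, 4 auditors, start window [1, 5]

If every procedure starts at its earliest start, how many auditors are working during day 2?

16

At early start, day 2 has: D, F, G, H, I, J.
Demand: 3 + 1 + 4 + 2 + 2 + 4 = 16.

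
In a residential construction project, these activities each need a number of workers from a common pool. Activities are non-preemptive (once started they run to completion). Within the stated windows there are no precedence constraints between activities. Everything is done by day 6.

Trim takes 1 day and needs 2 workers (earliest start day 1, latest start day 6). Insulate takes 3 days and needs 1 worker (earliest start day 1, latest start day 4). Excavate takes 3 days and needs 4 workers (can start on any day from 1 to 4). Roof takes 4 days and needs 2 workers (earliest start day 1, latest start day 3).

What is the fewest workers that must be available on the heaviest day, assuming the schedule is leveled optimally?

6

Early-start (Trim@1, Insulate@1, Excavate@1, Roof@1) gives peak 9: d1:9  d2:7  d3:7  d4:2  d5:0  d6:0.
Shift Excavate→4.
Schedule Trim@1, Insulate@1, Excavate@4, Roof@1: d1:5  d2:3  d3:3  d4:6  d5:4  d6:4 — peak 6.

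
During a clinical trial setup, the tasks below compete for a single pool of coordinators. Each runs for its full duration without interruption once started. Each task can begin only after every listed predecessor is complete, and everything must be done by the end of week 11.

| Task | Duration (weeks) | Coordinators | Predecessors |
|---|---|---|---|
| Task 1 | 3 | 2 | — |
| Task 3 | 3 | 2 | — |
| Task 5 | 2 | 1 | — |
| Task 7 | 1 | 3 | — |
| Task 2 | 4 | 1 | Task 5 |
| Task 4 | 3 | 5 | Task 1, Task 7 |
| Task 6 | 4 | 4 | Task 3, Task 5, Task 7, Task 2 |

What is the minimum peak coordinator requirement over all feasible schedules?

6

Early-start (Task 1@1, Task 3@1, Task 5@1, Task 7@1, Task 2@3, Task 4@4, Task 6@7) gives peak 8: w1:8  w2:5  w3:5  w4:6  w5:6  w6:6  w7:4  w8:4  w9:4  w10:4  w11:0.
Shift Task 7→4, Task 4→5, Task 6→8.
Schedule Task 1@1, Task 3@1, Task 5@1, Task 7@4, Task 2@3, Task 4@5, Task 6@8: w1:5  w2:5  w3:5  w4:4  w5:6  w6:6  w7:5  w8:4  w9:4  w10:4  w11:4 — peak 6.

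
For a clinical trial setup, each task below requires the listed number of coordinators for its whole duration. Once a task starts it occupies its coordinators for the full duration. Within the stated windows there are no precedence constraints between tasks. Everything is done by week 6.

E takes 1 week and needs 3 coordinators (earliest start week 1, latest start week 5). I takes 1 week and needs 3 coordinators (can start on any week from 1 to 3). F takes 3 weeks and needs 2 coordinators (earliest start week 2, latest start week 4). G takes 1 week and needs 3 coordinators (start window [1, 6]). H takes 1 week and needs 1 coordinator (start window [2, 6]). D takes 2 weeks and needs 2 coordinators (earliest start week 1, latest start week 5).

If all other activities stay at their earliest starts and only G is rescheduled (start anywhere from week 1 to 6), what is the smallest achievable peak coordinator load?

8

G@1: w1:11  w2:5  w3:2  w4:2  w5:0  w6:0 → peak 11
G@2: w1:8  w2:8  w3:2  w4:2  w5:0  w6:0 → peak 8
G@3: w1:8  w2:5  w3:5  w4:2  w5:0  w6:0 → peak 8
G@4: w1:8  w2:5  w3:2  w4:5  w5:0  w6:0 → peak 8
G@5: w1:8  w2:5  w3:2  w4:2  w5:3  w6:0 → peak 8
G@6: w1:8  w2:5  w3:2  w4:2  w5:0  w6:3 → peak 8
Best is G@2, peak 8.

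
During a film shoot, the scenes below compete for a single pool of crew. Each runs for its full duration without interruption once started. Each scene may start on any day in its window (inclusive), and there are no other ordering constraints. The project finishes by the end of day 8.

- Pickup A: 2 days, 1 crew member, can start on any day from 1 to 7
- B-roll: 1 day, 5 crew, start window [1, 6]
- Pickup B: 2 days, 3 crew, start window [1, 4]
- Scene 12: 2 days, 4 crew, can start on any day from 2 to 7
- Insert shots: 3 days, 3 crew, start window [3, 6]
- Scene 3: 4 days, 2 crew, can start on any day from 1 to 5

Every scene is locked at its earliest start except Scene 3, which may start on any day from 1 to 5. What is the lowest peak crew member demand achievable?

9

Scene 3@1: d1:11  d2:10  d3:9  d4:5  d5:3  d6:0  d7:0  d8:0 → peak 11
Scene 3@2: d1:9  d2:10  d3:9  d4:5  d5:5  d6:0  d7:0  d8:0 → peak 10
Scene 3@3: d1:9  d2:8  d3:9  d4:5  d5:5  d6:2  d7:0  d8:0 → peak 9
Scene 3@4: d1:9  d2:8  d3:7  d4:5  d5:5  d6:2  d7:2  d8:0 → peak 9
Scene 3@5: d1:9  d2:8  d3:7  d4:3  d5:5  d6:2  d7:2  d8:2 → peak 9
Best is Scene 3@3, peak 9.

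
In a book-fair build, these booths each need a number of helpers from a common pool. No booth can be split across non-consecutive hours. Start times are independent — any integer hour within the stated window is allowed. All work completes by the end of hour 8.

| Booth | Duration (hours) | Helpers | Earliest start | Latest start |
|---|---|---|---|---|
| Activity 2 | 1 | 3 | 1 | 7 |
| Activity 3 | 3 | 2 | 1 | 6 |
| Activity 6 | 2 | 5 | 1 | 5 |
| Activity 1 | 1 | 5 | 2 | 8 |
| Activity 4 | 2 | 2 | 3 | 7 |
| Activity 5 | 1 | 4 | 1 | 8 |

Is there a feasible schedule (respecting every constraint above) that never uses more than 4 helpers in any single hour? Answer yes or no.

no

The minimum achievable peak is 5; 4 < 5, so no feasible schedule stays within the cap.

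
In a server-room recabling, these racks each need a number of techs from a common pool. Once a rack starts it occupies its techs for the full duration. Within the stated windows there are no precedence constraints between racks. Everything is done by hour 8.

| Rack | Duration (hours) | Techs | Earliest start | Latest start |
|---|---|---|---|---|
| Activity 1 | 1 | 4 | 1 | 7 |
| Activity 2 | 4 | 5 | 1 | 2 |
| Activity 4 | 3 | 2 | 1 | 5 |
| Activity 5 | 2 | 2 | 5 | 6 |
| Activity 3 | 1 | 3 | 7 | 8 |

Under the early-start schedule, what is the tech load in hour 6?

2

At early start, hour 6 has: Activity 5.
Demand: 2 = 2.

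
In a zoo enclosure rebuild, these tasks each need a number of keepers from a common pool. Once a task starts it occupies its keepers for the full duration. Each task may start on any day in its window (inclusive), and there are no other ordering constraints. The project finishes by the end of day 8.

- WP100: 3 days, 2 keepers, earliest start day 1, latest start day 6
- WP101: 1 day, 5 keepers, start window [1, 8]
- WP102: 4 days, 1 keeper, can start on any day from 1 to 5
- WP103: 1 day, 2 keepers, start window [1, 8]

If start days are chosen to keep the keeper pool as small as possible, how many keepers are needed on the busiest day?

5

Early-start (WP100@1, WP101@1, WP102@1, WP103@1) gives peak 10: d1:10  d2:3  d3:3  d4:1  d5:0  d6:0  d7:0  d8:0.
Shift WP101→4, WP102→5.
Schedule WP100@1, WP101@4, WP102@5, WP103@1: d1:4  d2:2  d3:2  d4:5  d5:1  d6:1  d7:1  d8:1 — peak 5.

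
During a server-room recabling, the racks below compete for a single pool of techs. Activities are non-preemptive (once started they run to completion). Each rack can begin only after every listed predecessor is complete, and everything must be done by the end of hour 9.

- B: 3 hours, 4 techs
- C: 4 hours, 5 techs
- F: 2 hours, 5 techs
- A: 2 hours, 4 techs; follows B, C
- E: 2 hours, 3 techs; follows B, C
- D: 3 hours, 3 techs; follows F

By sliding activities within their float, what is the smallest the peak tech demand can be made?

Early-start (B@1, C@1, F@1, A@5, E@5, D@3) gives peak 14: h1:14  h2:14  h3:12  h4:8  h5:10  h6:7  h7:0  h8:0  h9:0.
Shift F→5, E→7, D→7.
Schedule B@1, C@1, F@5, A@5, E@7, D@7: h1:9  h2:9  h3:9  h4:5  h5:9  h6:9  h7:6  h8:6  h9:3 — peak 9.

9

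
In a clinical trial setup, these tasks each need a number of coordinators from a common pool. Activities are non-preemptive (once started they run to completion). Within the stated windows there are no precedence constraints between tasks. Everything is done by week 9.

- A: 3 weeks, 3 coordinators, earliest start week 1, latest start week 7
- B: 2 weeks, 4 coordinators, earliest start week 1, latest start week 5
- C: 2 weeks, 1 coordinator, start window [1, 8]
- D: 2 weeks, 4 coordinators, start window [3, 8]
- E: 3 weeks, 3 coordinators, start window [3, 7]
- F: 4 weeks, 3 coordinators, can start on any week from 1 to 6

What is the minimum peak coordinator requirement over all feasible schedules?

Early-start (A@1, B@1, C@1, D@3, E@3, F@1) gives peak 13: w1:11  w2:11  w3:13  w4:10  w5:3  w6:0  w7:0  w8:0  w9:0.
Shift C→3, D→4, E→5, F→6.
Schedule A@1, B@1, C@3, D@4, E@5, F@6: w1:7  w2:7  w3:4  w4:5  w5:7  w6:6  w7:6  w8:3  w9:3 — peak 7.

7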